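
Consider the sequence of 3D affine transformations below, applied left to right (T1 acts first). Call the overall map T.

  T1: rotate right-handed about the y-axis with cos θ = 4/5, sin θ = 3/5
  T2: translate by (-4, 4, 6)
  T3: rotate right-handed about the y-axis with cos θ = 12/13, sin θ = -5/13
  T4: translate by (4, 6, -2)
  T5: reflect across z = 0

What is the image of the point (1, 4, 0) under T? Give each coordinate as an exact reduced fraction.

T1 rotate right-handed about the y-axis with cos θ = 4/5, sin θ = 3/5: (1, 4, 0) → (4/5, 4, -3/5)
T2 translate by (-4, 4, 6): (4/5, 4, -3/5) → (-16/5, 8, 27/5)
T3 rotate right-handed about the y-axis with cos θ = 12/13, sin θ = -5/13: (-16/5, 8, 27/5) → (-327/65, 8, 244/65)
T4 translate by (4, 6, -2): (-327/65, 8, 244/65) → (-67/65, 14, 114/65)
T5 reflect across z = 0: (-67/65, 14, 114/65) → (-67/65, 14, -114/65)

T(p) = (-67/65, 14, -114/65)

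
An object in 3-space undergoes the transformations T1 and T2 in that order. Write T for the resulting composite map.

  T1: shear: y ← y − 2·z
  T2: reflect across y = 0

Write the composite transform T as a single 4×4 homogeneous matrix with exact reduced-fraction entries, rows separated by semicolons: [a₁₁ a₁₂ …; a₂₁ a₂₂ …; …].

T1 = [1 0 0 0; 0 1 -2 0; 0 0 1 0; 0 0 0 1]
T2·T1 = [1 0 0 0; 0 -1 2 0; 0 0 1 0; 0 0 0 1]

T = [1 0 0 0; 0 -1 2 0; 0 0 1 0; 0 0 0 1]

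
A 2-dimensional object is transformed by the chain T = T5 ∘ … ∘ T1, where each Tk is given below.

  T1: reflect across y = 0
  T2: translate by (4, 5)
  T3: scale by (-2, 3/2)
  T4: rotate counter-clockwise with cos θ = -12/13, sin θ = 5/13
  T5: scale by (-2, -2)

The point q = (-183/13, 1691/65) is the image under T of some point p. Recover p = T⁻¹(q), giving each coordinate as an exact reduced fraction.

p = (7/4, -6/5)

T1 = [1 0 0; 0 -1 0; 0 0 1]
T2·T1 = [1 0 4; 0 -1 5; 0 0 1]
T3·…·T1 = [-2 0 -8; 0 -3/2 15/2; 0 0 1]
T4·…·T1 = [24/13 15/26 9/2; -10/13 18/13 -10; 0 0 1]
T5·…·T1 = [-48/13 -15/13 -9; 20/13 -36/13 20; 0 0 1]
det M = 12; M⁻¹ = [-3/13 5/52 -4; -5/39 -4/13 5; 0 0 1]
M⁻¹ · (-183/13, 1691/65)ᵀ = (7/4, -6/5)ᵀ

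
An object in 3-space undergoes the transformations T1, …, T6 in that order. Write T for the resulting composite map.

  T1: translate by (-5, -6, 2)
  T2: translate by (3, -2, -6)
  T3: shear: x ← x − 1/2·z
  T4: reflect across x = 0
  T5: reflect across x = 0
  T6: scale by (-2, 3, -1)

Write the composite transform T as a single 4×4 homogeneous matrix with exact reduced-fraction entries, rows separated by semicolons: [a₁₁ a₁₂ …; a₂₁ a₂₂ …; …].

T = [-2 0 1 0; 0 3 0 -24; 0 0 -1 4; 0 0 0 1]

T1 = [1 0 0 -5; 0 1 0 -6; 0 0 1 2; 0 0 0 1]
T2·T1 = [1 0 0 -2; 0 1 0 -8; 0 0 1 -4; 0 0 0 1]
T3·…·T1 = [1 0 -1/2 0; 0 1 0 -8; 0 0 1 -4; 0 0 0 1]
T4·…·T1 = [-1 0 1/2 0; 0 1 0 -8; 0 0 1 -4; 0 0 0 1]
T5·…·T1 = [1 0 -1/2 0; 0 1 0 -8; 0 0 1 -4; 0 0 0 1]
T6·…·T1 = [-2 0 1 0; 0 3 0 -24; 0 0 -1 4; 0 0 0 1]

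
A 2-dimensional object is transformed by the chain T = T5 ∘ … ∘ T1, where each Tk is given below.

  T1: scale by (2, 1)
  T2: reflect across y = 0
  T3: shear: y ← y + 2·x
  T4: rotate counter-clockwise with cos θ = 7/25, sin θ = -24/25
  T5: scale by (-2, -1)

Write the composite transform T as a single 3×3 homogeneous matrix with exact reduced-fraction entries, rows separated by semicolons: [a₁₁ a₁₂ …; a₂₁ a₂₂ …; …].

T = [-44/5 48/25 0; 4/5 7/25 0; 0 0 1]

T1 = [2 0 0; 0 1 0; 0 0 1]
T2·T1 = [2 0 0; 0 -1 0; 0 0 1]
T3·…·T1 = [2 0 0; 4 -1 0; 0 0 1]
T4·…·T1 = [22/5 -24/25 0; -4/5 -7/25 0; 0 0 1]
T5·…·T1 = [-44/5 48/25 0; 4/5 7/25 0; 0 0 1]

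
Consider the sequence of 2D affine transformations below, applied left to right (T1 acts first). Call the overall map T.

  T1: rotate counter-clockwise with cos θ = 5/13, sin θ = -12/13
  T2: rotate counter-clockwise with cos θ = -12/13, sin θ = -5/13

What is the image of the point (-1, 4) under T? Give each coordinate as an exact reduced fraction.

T(p) = (-356/169, -599/169)

T1 rotate counter-clockwise with cos θ = 5/13, sin θ = -12/13: (-1, 4) → (43/13, 32/13)
T2 rotate counter-clockwise with cos θ = -12/13, sin θ = -5/13: (43/13, 32/13) → (-356/169, -599/169)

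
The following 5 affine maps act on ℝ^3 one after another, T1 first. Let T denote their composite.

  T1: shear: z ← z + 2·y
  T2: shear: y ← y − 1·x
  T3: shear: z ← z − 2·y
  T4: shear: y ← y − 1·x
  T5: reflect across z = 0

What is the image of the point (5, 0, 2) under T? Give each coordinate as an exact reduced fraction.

T(p) = (5, -10, -12)

T1 shear: z ← z + 2·y: (5, 0, 2) → (5, 0, 2)
T2 shear: y ← y − 1·x: (5, 0, 2) → (5, -5, 2)
T3 shear: z ← z − 2·y: (5, -5, 2) → (5, -5, 12)
T4 shear: y ← y − 1·x: (5, -5, 12) → (5, -10, 12)
T5 reflect across z = 0: (5, -10, 12) → (5, -10, -12)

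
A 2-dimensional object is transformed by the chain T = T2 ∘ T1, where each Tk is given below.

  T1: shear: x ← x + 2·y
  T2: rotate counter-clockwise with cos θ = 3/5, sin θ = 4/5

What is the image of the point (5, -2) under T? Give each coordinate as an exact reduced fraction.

T1 shear: x ← x + 2·y: (5, -2) → (1, -2)
T2 rotate counter-clockwise with cos θ = 3/5, sin θ = 4/5: (1, -2) → (11/5, -2/5)

T(p) = (11/5, -2/5)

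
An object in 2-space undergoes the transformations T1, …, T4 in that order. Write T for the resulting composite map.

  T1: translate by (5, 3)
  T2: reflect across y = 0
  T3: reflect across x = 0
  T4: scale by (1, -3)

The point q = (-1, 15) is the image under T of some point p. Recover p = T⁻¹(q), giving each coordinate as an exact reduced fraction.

p = (-4, 2)

T1 = [1 0 5; 0 1 3; 0 0 1]
T2·T1 = [1 0 5; 0 -1 -3; 0 0 1]
T3·…·T1 = [-1 0 -5; 0 -1 -3; 0 0 1]
T4·…·T1 = [-1 0 -5; 0 3 9; 0 0 1]
det M = -3; M⁻¹ = [-1 0 -5; 0 1/3 -3; 0 0 1]
M⁻¹ · (-1, 15)ᵀ = (-4, 2)ᵀ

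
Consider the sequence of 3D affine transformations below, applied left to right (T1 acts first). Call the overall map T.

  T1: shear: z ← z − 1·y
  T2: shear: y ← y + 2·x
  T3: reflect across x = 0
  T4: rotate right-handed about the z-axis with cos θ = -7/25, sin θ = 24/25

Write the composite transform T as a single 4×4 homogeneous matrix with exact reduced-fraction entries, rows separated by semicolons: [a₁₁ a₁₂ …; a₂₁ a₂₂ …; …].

T1 = [1 0 0 0; 0 1 0 0; 0 -1 1 0; 0 0 0 1]
T2·T1 = [1 0 0 0; 2 1 0 0; 0 -1 1 0; 0 0 0 1]
T3·…·T1 = [-1 0 0 0; 2 1 0 0; 0 -1 1 0; 0 0 0 1]
T4·…·T1 = [-41/25 -24/25 0 0; -38/25 -7/25 0 0; 0 -1 1 0; 0 0 0 1]

T = [-41/25 -24/25 0 0; -38/25 -7/25 0 0; 0 -1 1 0; 0 0 0 1]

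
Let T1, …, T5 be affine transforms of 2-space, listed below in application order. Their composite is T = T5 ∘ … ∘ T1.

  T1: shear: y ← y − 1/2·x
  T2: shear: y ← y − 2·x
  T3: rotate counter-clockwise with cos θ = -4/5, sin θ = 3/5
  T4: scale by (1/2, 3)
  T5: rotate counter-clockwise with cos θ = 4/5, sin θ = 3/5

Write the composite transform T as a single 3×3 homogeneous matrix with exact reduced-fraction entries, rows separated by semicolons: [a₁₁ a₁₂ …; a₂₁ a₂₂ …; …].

T = [-22/5 6/5 0; 129/20 -21/10 0; 0 0 1]

T1 = [1 0 0; -1/2 1 0; 0 0 1]
T2·T1 = [1 0 0; -5/2 1 0; 0 0 1]
T3·…·T1 = [7/10 -3/5 0; 13/5 -4/5 0; 0 0 1]
T4·…·T1 = [7/20 -3/10 0; 39/5 -12/5 0; 0 0 1]
T5·…·T1 = [-22/5 6/5 0; 129/20 -21/10 0; 0 0 1]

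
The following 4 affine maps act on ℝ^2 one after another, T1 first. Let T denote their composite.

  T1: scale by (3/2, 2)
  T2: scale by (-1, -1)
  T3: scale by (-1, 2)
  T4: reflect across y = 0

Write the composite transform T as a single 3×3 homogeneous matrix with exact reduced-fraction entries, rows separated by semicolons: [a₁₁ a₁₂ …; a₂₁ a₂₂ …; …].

T1 = [3/2 0 0; 0 2 0; 0 0 1]
T2·T1 = [-3/2 0 0; 0 -2 0; 0 0 1]
T3·…·T1 = [3/2 0 0; 0 -4 0; 0 0 1]
T4·…·T1 = [3/2 0 0; 0 4 0; 0 0 1]

T = [3/2 0 0; 0 4 0; 0 0 1]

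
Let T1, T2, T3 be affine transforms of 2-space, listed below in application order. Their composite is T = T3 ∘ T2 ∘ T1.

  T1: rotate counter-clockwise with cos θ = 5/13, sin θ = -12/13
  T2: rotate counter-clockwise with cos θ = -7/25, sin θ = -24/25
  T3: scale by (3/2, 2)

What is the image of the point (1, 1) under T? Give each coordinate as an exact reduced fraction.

T1 rotate counter-clockwise with cos θ = 5/13, sin θ = -12/13: (1, 1) → (17/13, -7/13)
T2 rotate counter-clockwise with cos θ = -7/25, sin θ = -24/25: (17/13, -7/13) → (-287/325, -359/325)
T3 scale by (3/2, 2): (-287/325, -359/325) → (-861/650, -718/325)

T(p) = (-861/650, -718/325)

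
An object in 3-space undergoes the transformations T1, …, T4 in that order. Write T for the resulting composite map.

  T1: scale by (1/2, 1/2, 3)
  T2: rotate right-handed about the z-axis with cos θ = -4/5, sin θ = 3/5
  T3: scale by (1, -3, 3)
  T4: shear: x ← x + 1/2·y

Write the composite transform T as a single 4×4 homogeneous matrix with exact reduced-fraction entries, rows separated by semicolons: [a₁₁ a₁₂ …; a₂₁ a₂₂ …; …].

T1 = [1/2 0 0 0; 0 1/2 0 0; 0 0 3 0; 0 0 0 1]
T2·T1 = [-2/5 -3/10 0 0; 3/10 -2/5 0 0; 0 0 3 0; 0 0 0 1]
T3·…·T1 = [-2/5 -3/10 0 0; -9/10 6/5 0 0; 0 0 9 0; 0 0 0 1]
T4·…·T1 = [-17/20 3/10 0 0; -9/10 6/5 0 0; 0 0 9 0; 0 0 0 1]

T = [-17/20 3/10 0 0; -9/10 6/5 0 0; 0 0 9 0; 0 0 0 1]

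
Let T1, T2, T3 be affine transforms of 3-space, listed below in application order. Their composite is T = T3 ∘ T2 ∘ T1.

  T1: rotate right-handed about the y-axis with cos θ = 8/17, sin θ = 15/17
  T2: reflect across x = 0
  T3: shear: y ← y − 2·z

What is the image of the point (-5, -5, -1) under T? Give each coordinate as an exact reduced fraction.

T1 rotate right-handed about the y-axis with cos θ = 8/17, sin θ = 15/17: (-5, -5, -1) → (-55/17, -5, 67/17)
T2 reflect across x = 0: (-55/17, -5, 67/17) → (55/17, -5, 67/17)
T3 shear: y ← y − 2·z: (55/17, -5, 67/17) → (55/17, -219/17, 67/17)

T(p) = (55/17, -219/17, 67/17)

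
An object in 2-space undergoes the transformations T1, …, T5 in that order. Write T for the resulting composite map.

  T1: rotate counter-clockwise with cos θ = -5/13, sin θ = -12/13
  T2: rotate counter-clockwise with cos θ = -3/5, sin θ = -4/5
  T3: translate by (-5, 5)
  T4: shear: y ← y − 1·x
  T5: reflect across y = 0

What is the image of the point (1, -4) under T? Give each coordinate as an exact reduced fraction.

T(p) = (-134/65, -647/65)

T1 rotate counter-clockwise with cos θ = -5/13, sin θ = -12/13: (1, -4) → (-53/13, 8/13)
T2 rotate counter-clockwise with cos θ = -3/5, sin θ = -4/5: (-53/13, 8/13) → (191/65, 188/65)
T3 translate by (-5, 5): (191/65, 188/65) → (-134/65, 513/65)
T4 shear: y ← y − 1·x: (-134/65, 513/65) → (-134/65, 647/65)
T5 reflect across y = 0: (-134/65, 647/65) → (-134/65, -647/65)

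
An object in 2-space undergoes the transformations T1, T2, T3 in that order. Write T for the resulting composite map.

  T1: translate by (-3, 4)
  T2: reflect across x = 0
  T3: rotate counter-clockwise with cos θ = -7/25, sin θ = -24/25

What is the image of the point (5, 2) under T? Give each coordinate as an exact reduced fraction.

T1 translate by (-3, 4): (5, 2) → (2, 6)
T2 reflect across x = 0: (2, 6) → (-2, 6)
T3 rotate counter-clockwise with cos θ = -7/25, sin θ = -24/25: (-2, 6) → (158/25, 6/25)

T(p) = (158/25, 6/25)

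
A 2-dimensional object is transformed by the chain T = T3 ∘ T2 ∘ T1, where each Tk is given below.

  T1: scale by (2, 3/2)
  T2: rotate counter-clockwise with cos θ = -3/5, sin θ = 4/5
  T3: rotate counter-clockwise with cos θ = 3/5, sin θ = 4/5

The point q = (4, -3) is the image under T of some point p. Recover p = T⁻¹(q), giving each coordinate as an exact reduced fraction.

p = (-2, 2)

T1 = [2 0 0; 0 3/2 0; 0 0 1]
T2·T1 = [-6/5 -6/5 0; 8/5 -9/10 0; 0 0 1]
T3·…·T1 = [-2 0 0; 0 -3/2 0; 0 0 1]
det M = 3; M⁻¹ = [-1/2 0 0; 0 -2/3 0; 0 0 1]
M⁻¹ · (4, -3)ᵀ = (-2, 2)ᵀ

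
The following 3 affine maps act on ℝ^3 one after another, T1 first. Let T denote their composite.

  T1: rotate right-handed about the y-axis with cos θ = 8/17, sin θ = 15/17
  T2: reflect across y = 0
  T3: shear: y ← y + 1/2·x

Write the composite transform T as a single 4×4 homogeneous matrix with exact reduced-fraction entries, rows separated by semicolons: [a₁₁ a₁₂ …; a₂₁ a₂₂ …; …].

T1 = [8/17 0 15/17 0; 0 1 0 0; -15/17 0 8/17 0; 0 0 0 1]
T2·T1 = [8/17 0 15/17 0; 0 -1 0 0; -15/17 0 8/17 0; 0 0 0 1]
T3·…·T1 = [8/17 0 15/17 0; 4/17 -1 15/34 0; -15/17 0 8/17 0; 0 0 0 1]

T = [8/17 0 15/17 0; 4/17 -1 15/34 0; -15/17 0 8/17 0; 0 0 0 1]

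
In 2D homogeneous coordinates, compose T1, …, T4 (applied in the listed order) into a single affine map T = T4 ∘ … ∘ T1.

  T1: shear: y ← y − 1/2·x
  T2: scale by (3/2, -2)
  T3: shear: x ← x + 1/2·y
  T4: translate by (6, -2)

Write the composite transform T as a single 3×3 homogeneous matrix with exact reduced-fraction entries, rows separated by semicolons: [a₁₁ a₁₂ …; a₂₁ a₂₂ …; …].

T = [2 -1 6; 1 -2 -2; 0 0 1]

T1 = [1 0 0; -1/2 1 0; 0 0 1]
T2·T1 = [3/2 0 0; 1 -2 0; 0 0 1]
T3·…·T1 = [2 -1 0; 1 -2 0; 0 0 1]
T4·…·T1 = [2 -1 6; 1 -2 -2; 0 0 1]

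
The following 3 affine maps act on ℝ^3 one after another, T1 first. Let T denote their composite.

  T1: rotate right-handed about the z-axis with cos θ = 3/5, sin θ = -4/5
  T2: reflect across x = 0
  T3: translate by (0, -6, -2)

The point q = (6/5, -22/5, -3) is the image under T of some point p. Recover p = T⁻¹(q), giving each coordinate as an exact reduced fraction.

p = (-2, 0, -1)

T1 = [3/5 4/5 0 0; -4/5 3/5 0 0; 0 0 1 0; 0 0 0 1]
T2·T1 = [-3/5 -4/5 0 0; -4/5 3/5 0 0; 0 0 1 0; 0 0 0 1]
T3·…·T1 = [-3/5 -4/5 0 0; -4/5 3/5 0 -6; 0 0 1 -2; 0 0 0 1]
det M = -1; M⁻¹ = [-3/5 -4/5 0 -24/5; -4/5 3/5 0 18/5; 0 0 1 2; 0 0 0 1]
M⁻¹ · (6/5, -22/5, -3)ᵀ = (-2, 0, -1)ᵀ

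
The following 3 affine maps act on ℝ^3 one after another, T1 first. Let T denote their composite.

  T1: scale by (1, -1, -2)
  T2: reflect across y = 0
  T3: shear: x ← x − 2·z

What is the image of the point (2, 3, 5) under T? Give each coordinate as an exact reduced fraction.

T1 scale by (1, -1, -2): (2, 3, 5) → (2, -3, -10)
T2 reflect across y = 0: (2, -3, -10) → (2, 3, -10)
T3 shear: x ← x − 2·z: (2, 3, -10) → (22, 3, -10)

T(p) = (22, 3, -10)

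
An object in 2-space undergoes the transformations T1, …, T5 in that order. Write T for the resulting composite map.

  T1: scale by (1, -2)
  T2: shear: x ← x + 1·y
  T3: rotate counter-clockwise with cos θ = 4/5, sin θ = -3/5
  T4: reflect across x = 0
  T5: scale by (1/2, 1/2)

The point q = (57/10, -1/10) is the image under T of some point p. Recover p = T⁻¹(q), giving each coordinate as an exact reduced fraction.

T1 = [1 0 0; 0 -2 0; 0 0 1]
T2·T1 = [1 -2 0; 0 -2 0; 0 0 1]
T3·…·T1 = [4/5 -14/5 0; -3/5 -2/5 0; 0 0 1]
T4·…·T1 = [-4/5 14/5 0; -3/5 -2/5 0; 0 0 1]
T5·…·T1 = [-2/5 7/5 0; -3/10 -1/5 0; 0 0 1]
det M = 1/2; M⁻¹ = [-2/5 -14/5 0; 3/5 -4/5 0; 0 0 1]
M⁻¹ · (57/10, -1/10)ᵀ = (-2, 7/2)ᵀ

p = (-2, 7/2)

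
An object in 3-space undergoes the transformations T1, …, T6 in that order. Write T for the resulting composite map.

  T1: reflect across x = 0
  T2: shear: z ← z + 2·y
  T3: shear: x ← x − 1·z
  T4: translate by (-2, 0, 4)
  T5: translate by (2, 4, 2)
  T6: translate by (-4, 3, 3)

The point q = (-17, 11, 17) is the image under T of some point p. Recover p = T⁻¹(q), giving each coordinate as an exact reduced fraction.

T1 = [-1 0 0 0; 0 1 0 0; 0 0 1 0; 0 0 0 1]
T2·T1 = [-1 0 0 0; 0 1 0 0; 0 2 1 0; 0 0 0 1]
T3·…·T1 = [-1 -2 -1 0; 0 1 0 0; 0 2 1 0; 0 0 0 1]
T4·…·T1 = [-1 -2 -1 -2; 0 1 0 0; 0 2 1 4; 0 0 0 1]
T5·…·T1 = [-1 -2 -1 0; 0 1 0 4; 0 2 1 6; 0 0 0 1]
T6·…·T1 = [-1 -2 -1 -4; 0 1 0 7; 0 2 1 9; 0 0 0 1]
det M = -1; M⁻¹ = [-1 0 -1 5; 0 1 0 -7; 0 -2 1 5; 0 0 0 1]
M⁻¹ · (-17, 11, 17)ᵀ = (5, 4, 0)ᵀ

p = (5, 4, 0)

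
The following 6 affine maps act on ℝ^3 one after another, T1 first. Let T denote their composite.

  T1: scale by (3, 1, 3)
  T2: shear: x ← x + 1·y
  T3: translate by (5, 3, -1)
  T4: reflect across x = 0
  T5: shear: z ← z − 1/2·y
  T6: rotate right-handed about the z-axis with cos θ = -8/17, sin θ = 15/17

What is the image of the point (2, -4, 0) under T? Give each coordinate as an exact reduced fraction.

T(p) = (71/17, -97/17, -1/2)

T1 scale by (3, 1, 3): (2, -4, 0) → (6, -4, 0)
T2 shear: x ← x + 1·y: (6, -4, 0) → (2, -4, 0)
T3 translate by (5, 3, -1): (2, -4, 0) → (7, -1, -1)
T4 reflect across x = 0: (7, -1, -1) → (-7, -1, -1)
T5 shear: z ← z − 1/2·y: (-7, -1, -1) → (-7, -1, -1/2)
T6 rotate right-handed about the z-axis with cos θ = -8/17, sin θ = 15/17: (-7, -1, -1/2) → (71/17, -97/17, -1/2)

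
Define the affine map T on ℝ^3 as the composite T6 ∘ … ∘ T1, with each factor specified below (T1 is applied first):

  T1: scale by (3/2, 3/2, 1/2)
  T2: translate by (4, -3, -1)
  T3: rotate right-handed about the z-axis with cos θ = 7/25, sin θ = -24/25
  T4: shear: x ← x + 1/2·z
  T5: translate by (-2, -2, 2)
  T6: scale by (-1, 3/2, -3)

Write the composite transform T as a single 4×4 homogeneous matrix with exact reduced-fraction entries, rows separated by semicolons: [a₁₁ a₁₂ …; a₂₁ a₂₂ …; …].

T1 = [3/2 0 0 0; 0 3/2 0 0; 0 0 1/2 0; 0 0 0 1]
T2·T1 = [3/2 0 0 4; 0 3/2 0 -3; 0 0 1/2 -1; 0 0 0 1]
T3·…·T1 = [21/50 36/25 0 -44/25; -36/25 21/50 0 -117/25; 0 0 1/2 -1; 0 0 0 1]
T4·…·T1 = [21/50 36/25 1/4 -113/50; -36/25 21/50 0 -117/25; 0 0 1/2 -1; 0 0 0 1]
T5·…·T1 = [21/50 36/25 1/4 -213/50; -36/25 21/50 0 -167/25; 0 0 1/2 1; 0 0 0 1]
T6·…·T1 = [-21/50 -36/25 -1/4 213/50; -54/25 63/100 0 -501/50; 0 0 -3/2 -3; 0 0 0 1]

T = [-21/50 -36/25 -1/4 213/50; -54/25 63/100 0 -501/50; 0 0 -3/2 -3; 0 0 0 1]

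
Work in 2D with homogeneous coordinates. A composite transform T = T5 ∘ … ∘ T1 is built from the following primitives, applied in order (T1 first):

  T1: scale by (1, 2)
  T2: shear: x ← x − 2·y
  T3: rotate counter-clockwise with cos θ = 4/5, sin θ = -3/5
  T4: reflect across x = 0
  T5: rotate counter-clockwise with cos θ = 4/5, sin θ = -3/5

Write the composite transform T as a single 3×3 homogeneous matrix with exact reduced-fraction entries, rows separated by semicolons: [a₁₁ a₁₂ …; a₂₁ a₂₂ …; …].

T1 = [1 0 0; 0 2 0; 0 0 1]
T2·T1 = [1 -4 0; 0 2 0; 0 0 1]
T3·…·T1 = [4/5 -2 0; -3/5 4 0; 0 0 1]
T4·…·T1 = [-4/5 2 0; -3/5 4 0; 0 0 1]
T5·…·T1 = [-1 4 0; 0 2 0; 0 0 1]

T = [-1 4 0; 0 2 0; 0 0 1]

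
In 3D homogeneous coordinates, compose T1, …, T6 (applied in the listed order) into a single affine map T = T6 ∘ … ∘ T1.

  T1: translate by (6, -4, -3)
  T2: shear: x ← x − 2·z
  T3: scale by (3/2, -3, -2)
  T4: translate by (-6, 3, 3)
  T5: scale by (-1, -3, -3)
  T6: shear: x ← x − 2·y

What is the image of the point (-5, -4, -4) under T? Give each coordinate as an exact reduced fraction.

T(p) = (291/2, -81, -51)

T1 translate by (6, -4, -3): (-5, -4, -4) → (1, -8, -7)
T2 shear: x ← x − 2·z: (1, -8, -7) → (15, -8, -7)
T3 scale by (3/2, -3, -2): (15, -8, -7) → (45/2, 24, 14)
T4 translate by (-6, 3, 3): (45/2, 24, 14) → (33/2, 27, 17)
T5 scale by (-1, -3, -3): (33/2, 27, 17) → (-33/2, -81, -51)
T6 shear: x ← x − 2·y: (-33/2, -81, -51) → (291/2, -81, -51)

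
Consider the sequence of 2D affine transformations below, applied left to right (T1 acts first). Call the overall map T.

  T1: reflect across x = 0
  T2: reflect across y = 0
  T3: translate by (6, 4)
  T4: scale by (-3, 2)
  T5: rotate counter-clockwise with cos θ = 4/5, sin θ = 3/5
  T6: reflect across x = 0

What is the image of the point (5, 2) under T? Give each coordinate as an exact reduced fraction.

T1 reflect across x = 0: (5, 2) → (-5, 2)
T2 reflect across y = 0: (-5, 2) → (-5, -2)
T3 translate by (6, 4): (-5, -2) → (1, 2)
T4 scale by (-3, 2): (1, 2) → (-3, 4)
T5 rotate counter-clockwise with cos θ = 4/5, sin θ = 3/5: (-3, 4) → (-24/5, 7/5)
T6 reflect across x = 0: (-24/5, 7/5) → (24/5, 7/5)

T(p) = (24/5, 7/5)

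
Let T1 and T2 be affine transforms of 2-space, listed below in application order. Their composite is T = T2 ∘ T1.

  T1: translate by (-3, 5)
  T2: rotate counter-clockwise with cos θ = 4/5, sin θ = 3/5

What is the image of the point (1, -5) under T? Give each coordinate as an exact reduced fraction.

T(p) = (-8/5, -6/5)

T1 translate by (-3, 5): (1, -5) → (-2, 0)
T2 rotate counter-clockwise with cos θ = 4/5, sin θ = 3/5: (-2, 0) → (-8/5, -6/5)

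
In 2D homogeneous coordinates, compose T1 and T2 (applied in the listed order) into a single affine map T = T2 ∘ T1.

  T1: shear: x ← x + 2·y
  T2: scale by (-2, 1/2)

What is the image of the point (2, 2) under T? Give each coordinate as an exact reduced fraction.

T(p) = (-12, 1)

T1 shear: x ← x + 2·y: (2, 2) → (6, 2)
T2 scale by (-2, 1/2): (6, 2) → (-12, 1)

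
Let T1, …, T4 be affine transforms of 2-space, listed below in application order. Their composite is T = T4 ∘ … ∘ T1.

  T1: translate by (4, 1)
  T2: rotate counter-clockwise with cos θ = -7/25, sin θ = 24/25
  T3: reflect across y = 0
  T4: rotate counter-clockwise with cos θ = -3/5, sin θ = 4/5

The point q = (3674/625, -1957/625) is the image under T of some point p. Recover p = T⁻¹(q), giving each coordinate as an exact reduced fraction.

T1 = [1 0 4; 0 1 1; 0 0 1]
T2·T1 = [-7/25 -24/25 -52/25; 24/25 -7/25 89/25; 0 0 1]
T3·…·T1 = [-7/25 -24/25 -52/25; -24/25 7/25 -89/25; 0 0 1]
T4·…·T1 = [117/125 44/125 512/125; 44/125 -117/125 59/125; 0 0 1]
det M = -1; M⁻¹ = [117/125 44/125 -4; 44/125 -117/125 -1; 0 0 1]
M⁻¹ · (3674/625, -1957/625)ᵀ = (2/5, 4)ᵀ

p = (2/5, 4)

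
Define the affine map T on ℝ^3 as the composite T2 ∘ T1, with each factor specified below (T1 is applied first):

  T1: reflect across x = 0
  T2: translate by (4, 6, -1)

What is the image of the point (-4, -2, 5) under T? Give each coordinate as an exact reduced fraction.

T1 reflect across x = 0: (-4, -2, 5) → (4, -2, 5)
T2 translate by (4, 6, -1): (4, -2, 5) → (8, 4, 4)

T(p) = (8, 4, 4)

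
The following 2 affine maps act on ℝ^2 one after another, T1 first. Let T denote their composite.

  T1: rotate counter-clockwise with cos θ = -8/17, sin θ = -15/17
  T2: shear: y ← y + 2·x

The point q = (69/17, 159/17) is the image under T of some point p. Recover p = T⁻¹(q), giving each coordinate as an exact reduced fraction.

T1 = [-8/17 15/17 0; -15/17 -8/17 0; 0 0 1]
T2·T1 = [-8/17 15/17 0; -31/17 22/17 0; 0 0 1]
det M = 1; M⁻¹ = [22/17 -15/17 0; 31/17 -8/17 0; 0 0 1]
M⁻¹ · (69/17, 159/17)ᵀ = (-3, 3)ᵀ

p = (-3, 3)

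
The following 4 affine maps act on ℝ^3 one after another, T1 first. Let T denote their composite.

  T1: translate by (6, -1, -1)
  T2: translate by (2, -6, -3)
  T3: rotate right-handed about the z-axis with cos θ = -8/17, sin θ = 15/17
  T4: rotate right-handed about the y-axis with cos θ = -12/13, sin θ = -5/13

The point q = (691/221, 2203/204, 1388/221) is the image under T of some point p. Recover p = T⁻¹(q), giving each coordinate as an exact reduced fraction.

T1 = [1 0 0 6; 0 1 0 -1; 0 0 1 -1; 0 0 0 1]
T2·T1 = [1 0 0 8; 0 1 0 -7; 0 0 1 -4; 0 0 0 1]
T3·…·T1 = [-8/17 -15/17 0 41/17; 15/17 -8/17 0 176/17; 0 0 1 -4; 0 0 0 1]
T4·…·T1 = [96/221 180/221 -5/13 -152/221; 15/17 -8/17 0 176/17; -40/221 -75/221 -12/13 1021/221; 0 0 0 1]
det M = 1; M⁻¹ = [96/221 15/17 -40/221 -8; 180/221 -8/17 -75/221 7; -5/13 0 -12/13 4; 0 0 0 1]
M⁻¹ · (691/221, 2203/204, 1388/221)ᵀ = (7/4, 7/3, -3)ᵀ

p = (7/4, 7/3, -3)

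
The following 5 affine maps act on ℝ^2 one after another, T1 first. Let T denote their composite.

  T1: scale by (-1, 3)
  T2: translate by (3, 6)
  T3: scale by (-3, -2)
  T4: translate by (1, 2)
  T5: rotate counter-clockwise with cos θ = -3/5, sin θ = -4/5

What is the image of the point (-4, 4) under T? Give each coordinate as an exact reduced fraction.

T(p) = (-76/5, 182/5)

T1 scale by (-1, 3): (-4, 4) → (4, 12)
T2 translate by (3, 6): (4, 12) → (7, 18)
T3 scale by (-3, -2): (7, 18) → (-21, -36)
T4 translate by (1, 2): (-21, -36) → (-20, -34)
T5 rotate counter-clockwise with cos θ = -3/5, sin θ = -4/5: (-20, -34) → (-76/5, 182/5)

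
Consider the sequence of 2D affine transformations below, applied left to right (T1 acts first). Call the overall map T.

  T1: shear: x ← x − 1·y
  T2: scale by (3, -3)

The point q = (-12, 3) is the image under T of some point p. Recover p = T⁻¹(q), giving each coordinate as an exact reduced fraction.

T1 = [1 -1 0; 0 1 0; 0 0 1]
T2·T1 = [3 -3 0; 0 -3 0; 0 0 1]
det M = -9; M⁻¹ = [1/3 -1/3 0; 0 -1/3 0; 0 0 1]
M⁻¹ · (-12, 3)ᵀ = (-5, -1)ᵀ

p = (-5, -1)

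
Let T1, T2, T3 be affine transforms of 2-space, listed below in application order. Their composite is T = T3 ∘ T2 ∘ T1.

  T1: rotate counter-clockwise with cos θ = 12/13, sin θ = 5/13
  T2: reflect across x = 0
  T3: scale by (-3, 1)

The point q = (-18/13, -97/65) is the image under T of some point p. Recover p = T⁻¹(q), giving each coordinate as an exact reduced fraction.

p = (-1, -6/5)

T1 = [12/13 -5/13 0; 5/13 12/13 0; 0 0 1]
T2·T1 = [-12/13 5/13 0; 5/13 12/13 0; 0 0 1]
T3·…·T1 = [36/13 -15/13 0; 5/13 12/13 0; 0 0 1]
det M = 3; M⁻¹ = [4/13 5/13 0; -5/39 12/13 0; 0 0 1]
M⁻¹ · (-18/13, -97/65)ᵀ = (-1, -6/5)ᵀ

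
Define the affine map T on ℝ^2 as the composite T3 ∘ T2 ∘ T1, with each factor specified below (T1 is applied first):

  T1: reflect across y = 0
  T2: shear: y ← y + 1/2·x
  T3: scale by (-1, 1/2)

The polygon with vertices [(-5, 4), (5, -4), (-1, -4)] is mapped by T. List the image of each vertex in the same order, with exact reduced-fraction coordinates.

T1 reflect across y = 0: (-5, 4) → (-5, -4); (5, -4) → (5, 4); (-1, -4) → (-1, 4)
T2 shear: y ← y + 1/2·x: (-5, -4) → (-5, -13/2); (5, 4) → (5, 13/2); (-1, 4) → (-1, 7/2)
T3 scale by (-1, 1/2): (-5, -13/2) → (5, -13/4); (5, 13/2) → (-5, 13/4); (-1, 7/2) → (1, 7/4)

image vertices: (5, -13/4), (-5, 13/4), (1, 7/4)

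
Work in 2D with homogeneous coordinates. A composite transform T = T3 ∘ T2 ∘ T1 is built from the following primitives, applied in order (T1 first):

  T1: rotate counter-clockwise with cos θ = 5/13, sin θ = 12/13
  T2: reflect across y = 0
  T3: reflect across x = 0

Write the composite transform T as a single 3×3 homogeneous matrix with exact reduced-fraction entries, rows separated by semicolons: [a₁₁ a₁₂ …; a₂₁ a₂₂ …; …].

T1 = [5/13 -12/13 0; 12/13 5/13 0; 0 0 1]
T2·T1 = [5/13 -12/13 0; -12/13 -5/13 0; 0 0 1]
T3·…·T1 = [-5/13 12/13 0; -12/13 -5/13 0; 0 0 1]

T = [-5/13 12/13 0; -12/13 -5/13 0; 0 0 1]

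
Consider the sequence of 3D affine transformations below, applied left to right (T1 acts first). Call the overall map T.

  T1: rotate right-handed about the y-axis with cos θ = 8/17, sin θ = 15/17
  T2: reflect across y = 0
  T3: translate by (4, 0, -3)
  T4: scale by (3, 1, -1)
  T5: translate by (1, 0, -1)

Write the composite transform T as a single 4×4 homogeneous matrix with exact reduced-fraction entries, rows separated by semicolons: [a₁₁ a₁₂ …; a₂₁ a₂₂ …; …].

T = [24/17 0 45/17 13; 0 -1 0 0; 15/17 0 -8/17 2; 0 0 0 1]

T1 = [8/17 0 15/17 0; 0 1 0 0; -15/17 0 8/17 0; 0 0 0 1]
T2·T1 = [8/17 0 15/17 0; 0 -1 0 0; -15/17 0 8/17 0; 0 0 0 1]
T3·…·T1 = [8/17 0 15/17 4; 0 -1 0 0; -15/17 0 8/17 -3; 0 0 0 1]
T4·…·T1 = [24/17 0 45/17 12; 0 -1 0 0; 15/17 0 -8/17 3; 0 0 0 1]
T5·…·T1 = [24/17 0 45/17 13; 0 -1 0 0; 15/17 0 -8/17 2; 0 0 0 1]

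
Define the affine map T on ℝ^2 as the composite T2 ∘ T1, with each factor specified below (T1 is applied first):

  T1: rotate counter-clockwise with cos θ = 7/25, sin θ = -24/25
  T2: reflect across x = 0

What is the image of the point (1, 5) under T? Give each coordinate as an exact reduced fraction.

T(p) = (-127/25, 11/25)

T1 rotate counter-clockwise with cos θ = 7/25, sin θ = -24/25: (1, 5) → (127/25, 11/25)
T2 reflect across x = 0: (127/25, 11/25) → (-127/25, 11/25)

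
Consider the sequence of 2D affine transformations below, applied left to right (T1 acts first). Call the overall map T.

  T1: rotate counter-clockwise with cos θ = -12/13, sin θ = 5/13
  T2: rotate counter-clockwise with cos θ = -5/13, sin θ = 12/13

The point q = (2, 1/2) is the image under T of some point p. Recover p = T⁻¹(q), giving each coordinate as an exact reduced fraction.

p = (-1/2, 2)

T1 = [-12/13 -5/13 0; 5/13 -12/13 0; 0 0 1]
T2·T1 = [0 1 0; -1 0 0; 0 0 1]
det M = 1; M⁻¹ = [0 -1 0; 1 0 0; 0 0 1]
M⁻¹ · (2, 1/2)ᵀ = (-1/2, 2)ᵀ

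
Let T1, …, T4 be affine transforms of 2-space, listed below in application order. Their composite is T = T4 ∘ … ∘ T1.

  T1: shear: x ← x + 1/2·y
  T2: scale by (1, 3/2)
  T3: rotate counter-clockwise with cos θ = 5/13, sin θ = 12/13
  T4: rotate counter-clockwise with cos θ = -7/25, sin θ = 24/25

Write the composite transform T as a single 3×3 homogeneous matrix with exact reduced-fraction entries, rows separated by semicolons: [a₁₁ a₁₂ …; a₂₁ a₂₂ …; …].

T1 = [1 1/2 0; 0 1 0; 0 0 1]
T2·T1 = [1 1/2 0; 0 3/2 0; 0 0 1]
T3·…·T1 = [5/13 -31/26 0; 12/13 27/26 0; 0 0 1]
T4·…·T1 = [-323/325 -431/650 0; 36/325 -933/650 0; 0 0 1]

T = [-323/325 -431/650 0; 36/325 -933/650 0; 0 0 1]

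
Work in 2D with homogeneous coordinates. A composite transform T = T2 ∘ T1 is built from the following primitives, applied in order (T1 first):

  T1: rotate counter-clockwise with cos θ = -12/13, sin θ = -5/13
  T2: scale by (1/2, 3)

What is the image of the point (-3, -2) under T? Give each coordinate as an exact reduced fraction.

T1 rotate counter-clockwise with cos θ = -12/13, sin θ = -5/13: (-3, -2) → (2, 3)
T2 scale by (1/2, 3): (2, 3) → (1, 9)

T(p) = (1, 9)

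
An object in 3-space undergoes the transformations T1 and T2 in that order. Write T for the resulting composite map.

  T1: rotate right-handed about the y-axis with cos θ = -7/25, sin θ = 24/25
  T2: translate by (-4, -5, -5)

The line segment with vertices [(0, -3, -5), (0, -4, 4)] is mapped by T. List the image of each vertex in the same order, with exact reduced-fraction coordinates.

T1 rotate right-handed about the y-axis with cos θ = -7/25, sin θ = 24/25: (0, -3, -5) → (-24/5, -3, 7/5); (0, -4, 4) → (96/25, -4, -28/25)
T2 translate by (-4, -5, -5): (-24/5, -3, 7/5) → (-44/5, -8, -18/5); (96/25, -4, -28/25) → (-4/25, -9, -153/25)

image vertices: (-44/5, -8, -18/5), (-4/25, -9, -153/25)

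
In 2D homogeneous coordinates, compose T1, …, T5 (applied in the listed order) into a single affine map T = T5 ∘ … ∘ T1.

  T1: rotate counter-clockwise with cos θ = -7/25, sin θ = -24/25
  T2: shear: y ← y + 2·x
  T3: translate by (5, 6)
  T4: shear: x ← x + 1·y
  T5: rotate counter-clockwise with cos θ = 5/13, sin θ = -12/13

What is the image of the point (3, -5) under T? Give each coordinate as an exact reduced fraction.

T1 rotate counter-clockwise with cos θ = -7/25, sin θ = -24/25: (3, -5) → (-141/25, -37/25)
T2 shear: y ← y + 2·x: (-141/25, -37/25) → (-141/25, -319/25)
T3 translate by (5, 6): (-141/25, -319/25) → (-16/25, -169/25)
T4 shear: x ← x + 1·y: (-16/25, -169/25) → (-37/5, -169/25)
T5 rotate counter-clockwise with cos θ = 5/13, sin θ = -12/13: (-37/5, -169/25) → (-2953/325, 55/13)

T(p) = (-2953/325, 55/13)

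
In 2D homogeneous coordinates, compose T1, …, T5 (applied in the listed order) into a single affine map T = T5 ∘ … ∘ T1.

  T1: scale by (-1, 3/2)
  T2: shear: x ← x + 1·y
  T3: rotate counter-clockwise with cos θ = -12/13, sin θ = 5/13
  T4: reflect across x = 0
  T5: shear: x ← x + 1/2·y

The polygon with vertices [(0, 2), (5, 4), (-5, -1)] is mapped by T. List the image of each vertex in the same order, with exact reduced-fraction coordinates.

T1 scale by (-1, 3/2): (0, 2) → (0, 3); (5, 4) → (-5, 6); (-5, -1) → (5, -3/2)
T2 shear: x ← x + 1·y: (0, 3) → (3, 3); (-5, 6) → (1, 6); (5, -3/2) → (7/2, -3/2)
T3 rotate counter-clockwise with cos θ = -12/13, sin θ = 5/13: (3, 3) → (-51/13, -21/13); (1, 6) → (-42/13, -67/13); (7/2, -3/2) → (-69/26, 71/26)
T4 reflect across x = 0: (-51/13, -21/13) → (51/13, -21/13); (-42/13, -67/13) → (42/13, -67/13); (-69/26, 71/26) → (69/26, 71/26)
T5 shear: x ← x + 1/2·y: (51/13, -21/13) → (81/26, -21/13); (42/13, -67/13) → (17/26, -67/13); (69/26, 71/26) → (209/52, 71/26)

image vertices: (81/26, -21/13), (17/26, -67/13), (209/52, 71/26)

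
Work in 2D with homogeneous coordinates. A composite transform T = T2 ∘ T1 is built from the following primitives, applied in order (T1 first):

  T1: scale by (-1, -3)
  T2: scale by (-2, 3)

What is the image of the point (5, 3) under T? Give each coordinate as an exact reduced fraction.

T(p) = (10, -27)

T1 scale by (-1, -3): (5, 3) → (-5, -9)
T2 scale by (-2, 3): (-5, -9) → (10, -27)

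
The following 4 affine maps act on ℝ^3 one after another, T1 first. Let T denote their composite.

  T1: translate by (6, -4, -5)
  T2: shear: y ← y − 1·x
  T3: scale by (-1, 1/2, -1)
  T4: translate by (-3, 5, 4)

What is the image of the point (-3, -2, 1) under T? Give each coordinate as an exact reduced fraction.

T(p) = (-6, 1/2, 8)

T1 translate by (6, -4, -5): (-3, -2, 1) → (3, -6, -4)
T2 shear: y ← y − 1·x: (3, -6, -4) → (3, -9, -4)
T3 scale by (-1, 1/2, -1): (3, -9, -4) → (-3, -9/2, 4)
T4 translate by (-3, 5, 4): (-3, -9/2, 4) → (-6, 1/2, 8)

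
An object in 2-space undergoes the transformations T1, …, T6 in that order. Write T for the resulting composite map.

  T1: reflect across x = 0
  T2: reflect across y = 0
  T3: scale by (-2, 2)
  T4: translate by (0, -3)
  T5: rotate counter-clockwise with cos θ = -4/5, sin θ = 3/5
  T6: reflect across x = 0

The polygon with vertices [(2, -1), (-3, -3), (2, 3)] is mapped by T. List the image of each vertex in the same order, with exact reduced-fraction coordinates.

T1 reflect across x = 0: (2, -1) → (-2, -1); (-3, -3) → (3, -3); (2, 3) → (-2, 3)
T2 reflect across y = 0: (-2, -1) → (-2, 1); (3, -3) → (3, 3); (-2, 3) → (-2, -3)
T3 scale by (-2, 2): (-2, 1) → (4, 2); (3, 3) → (-6, 6); (-2, -3) → (4, -6)
T4 translate by (0, -3): (4, 2) → (4, -1); (-6, 6) → (-6, 3); (4, -6) → (4, -9)
T5 rotate counter-clockwise with cos θ = -4/5, sin θ = 3/5: (4, -1) → (-13/5, 16/5); (-6, 3) → (3, -6); (4, -9) → (11/5, 48/5)
T6 reflect across x = 0: (-13/5, 16/5) → (13/5, 16/5); (3, -6) → (-3, -6); (11/5, 48/5) → (-11/5, 48/5)

image vertices: (13/5, 16/5), (-3, -6), (-11/5, 48/5)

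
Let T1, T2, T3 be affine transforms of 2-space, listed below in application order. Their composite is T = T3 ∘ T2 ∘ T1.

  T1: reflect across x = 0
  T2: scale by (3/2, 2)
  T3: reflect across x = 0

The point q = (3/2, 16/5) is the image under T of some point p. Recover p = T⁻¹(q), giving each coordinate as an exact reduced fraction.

p = (1, 8/5)

T1 = [-1 0 0; 0 1 0; 0 0 1]
T2·T1 = [-3/2 0 0; 0 2 0; 0 0 1]
T3·…·T1 = [3/2 0 0; 0 2 0; 0 0 1]
det M = 3; M⁻¹ = [2/3 0 0; 0 1/2 0; 0 0 1]
M⁻¹ · (3/2, 16/5)ᵀ = (1, 8/5)ᵀ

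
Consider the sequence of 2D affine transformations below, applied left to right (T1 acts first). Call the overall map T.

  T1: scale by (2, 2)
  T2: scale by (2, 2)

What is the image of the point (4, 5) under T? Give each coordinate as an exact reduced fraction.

T(p) = (16, 20)

T1 scale by (2, 2): (4, 5) → (8, 10)
T2 scale by (2, 2): (8, 10) → (16, 20)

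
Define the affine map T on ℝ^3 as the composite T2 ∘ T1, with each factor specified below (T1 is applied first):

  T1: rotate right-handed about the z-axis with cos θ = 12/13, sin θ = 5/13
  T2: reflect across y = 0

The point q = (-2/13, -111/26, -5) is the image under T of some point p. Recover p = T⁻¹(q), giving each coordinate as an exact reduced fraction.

T1 = [12/13 -5/13 0 0; 5/13 12/13 0 0; 0 0 1 0; 0 0 0 1]
T2·T1 = [12/13 -5/13 0 0; -5/13 -12/13 0 0; 0 0 1 0; 0 0 0 1]
det M = -1; M⁻¹ = [12/13 -5/13 0 0; -5/13 -12/13 0 0; 0 0 1 0; 0 0 0 1]
M⁻¹ · (-2/13, -111/26, -5)ᵀ = (3/2, 4, -5)ᵀ

p = (3/2, 4, -5)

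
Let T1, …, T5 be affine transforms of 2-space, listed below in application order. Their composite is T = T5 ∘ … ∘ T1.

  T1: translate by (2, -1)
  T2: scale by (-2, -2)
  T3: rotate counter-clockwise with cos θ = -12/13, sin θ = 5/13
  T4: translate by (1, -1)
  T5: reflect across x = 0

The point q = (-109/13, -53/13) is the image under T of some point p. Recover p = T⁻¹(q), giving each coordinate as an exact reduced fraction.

T1 = [1 0 2; 0 1 -1; 0 0 1]
T2·T1 = [-2 0 -4; 0 -2 2; 0 0 1]
T3·…·T1 = [24/13 10/13 38/13; -10/13 24/13 -44/13; 0 0 1]
T4·…·T1 = [24/13 10/13 51/13; -10/13 24/13 -57/13; 0 0 1]
T5·…·T1 = [-24/13 -10/13 -51/13; -10/13 24/13 -57/13; 0 0 1]
det M = -4; M⁻¹ = [-6/13 -5/26 -69/26; -5/26 6/13 33/26; 0 0 1]
M⁻¹ · (-109/13, -53/13)ᵀ = (2, 1)ᵀ

p = (2, 1)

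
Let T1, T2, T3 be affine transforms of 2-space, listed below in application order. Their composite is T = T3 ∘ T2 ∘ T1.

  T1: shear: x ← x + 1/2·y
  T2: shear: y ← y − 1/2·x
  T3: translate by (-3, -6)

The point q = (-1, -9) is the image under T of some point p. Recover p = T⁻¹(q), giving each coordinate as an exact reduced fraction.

T1 = [1 1/2 0; 0 1 0; 0 0 1]
T2·T1 = [1 1/2 0; -1/2 3/4 0; 0 0 1]
T3·…·T1 = [1 1/2 -3; -1/2 3/4 -6; 0 0 1]
det M = 1; M⁻¹ = [3/4 -1/2 -3/4; 1/2 1 15/2; 0 0 1]
M⁻¹ · (-1, -9)ᵀ = (3, -2)ᵀ

p = (3, -2)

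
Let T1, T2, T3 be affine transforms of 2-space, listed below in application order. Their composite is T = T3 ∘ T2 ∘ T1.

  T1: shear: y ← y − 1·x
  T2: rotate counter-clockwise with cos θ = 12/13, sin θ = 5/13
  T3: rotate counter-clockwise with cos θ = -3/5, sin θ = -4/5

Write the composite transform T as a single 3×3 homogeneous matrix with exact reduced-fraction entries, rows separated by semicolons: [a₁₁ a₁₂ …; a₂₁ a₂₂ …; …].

T = [-79/65 63/65 0; -47/65 -16/65 0; 0 0 1]

T1 = [1 0 0; -1 1 0; 0 0 1]
T2·T1 = [17/13 -5/13 0; -7/13 12/13 0; 0 0 1]
T3·…·T1 = [-79/65 63/65 0; -47/65 -16/65 0; 0 0 1]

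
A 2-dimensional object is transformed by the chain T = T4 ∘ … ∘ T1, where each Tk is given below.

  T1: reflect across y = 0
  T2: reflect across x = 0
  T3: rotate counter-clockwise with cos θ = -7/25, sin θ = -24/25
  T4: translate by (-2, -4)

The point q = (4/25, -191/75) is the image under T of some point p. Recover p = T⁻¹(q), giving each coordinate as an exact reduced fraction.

T1 = [1 0 0; 0 -1 0; 0 0 1]
T2·T1 = [-1 0 0; 0 -1 0; 0 0 1]
T3·…·T1 = [7/25 -24/25 0; 24/25 7/25 0; 0 0 1]
T4·…·T1 = [7/25 -24/25 -2; 24/25 7/25 -4; 0 0 1]
det M = 1; M⁻¹ = [7/25 24/25 22/5; -24/25 7/25 -4/5; 0 0 1]
M⁻¹ · (4/25, -191/75)ᵀ = (2, -5/3)ᵀ

p = (2, -5/3)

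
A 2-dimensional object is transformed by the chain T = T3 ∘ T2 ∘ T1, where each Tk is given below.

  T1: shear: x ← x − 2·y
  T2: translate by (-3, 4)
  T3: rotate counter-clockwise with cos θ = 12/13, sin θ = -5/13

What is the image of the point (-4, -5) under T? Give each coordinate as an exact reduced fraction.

T1 shear: x ← x − 2·y: (-4, -5) → (6, -5)
T2 translate by (-3, 4): (6, -5) → (3, -1)
T3 rotate counter-clockwise with cos θ = 12/13, sin θ = -5/13: (3, -1) → (31/13, -27/13)

T(p) = (31/13, -27/13)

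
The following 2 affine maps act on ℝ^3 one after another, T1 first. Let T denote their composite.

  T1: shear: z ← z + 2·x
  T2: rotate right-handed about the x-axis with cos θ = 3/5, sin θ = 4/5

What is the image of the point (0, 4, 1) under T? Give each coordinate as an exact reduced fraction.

T(p) = (0, 8/5, 19/5)

T1 shear: z ← z + 2·x: (0, 4, 1) → (0, 4, 1)
T2 rotate right-handed about the x-axis with cos θ = 3/5, sin θ = 4/5: (0, 4, 1) → (0, 8/5, 19/5)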